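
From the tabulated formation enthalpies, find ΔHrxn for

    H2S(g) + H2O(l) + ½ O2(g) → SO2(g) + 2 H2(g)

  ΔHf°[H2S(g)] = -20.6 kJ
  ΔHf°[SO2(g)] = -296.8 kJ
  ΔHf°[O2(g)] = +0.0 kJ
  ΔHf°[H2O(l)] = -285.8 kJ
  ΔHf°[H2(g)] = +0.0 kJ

ΔHrxn = 9.6 kJ

ΔH°rxn = Σ nΔHf°(products) − Σ nΔHf°(reactants).
Products: 1·(-296.8) + 2·(+0.0) = -296.8
Reactants: 1·(-20.6) + 1·(-285.8) + 1/2·(+0.0) = -306.4
ΔHrxn = (-296.8) − (-306.4) = 9.6 kJ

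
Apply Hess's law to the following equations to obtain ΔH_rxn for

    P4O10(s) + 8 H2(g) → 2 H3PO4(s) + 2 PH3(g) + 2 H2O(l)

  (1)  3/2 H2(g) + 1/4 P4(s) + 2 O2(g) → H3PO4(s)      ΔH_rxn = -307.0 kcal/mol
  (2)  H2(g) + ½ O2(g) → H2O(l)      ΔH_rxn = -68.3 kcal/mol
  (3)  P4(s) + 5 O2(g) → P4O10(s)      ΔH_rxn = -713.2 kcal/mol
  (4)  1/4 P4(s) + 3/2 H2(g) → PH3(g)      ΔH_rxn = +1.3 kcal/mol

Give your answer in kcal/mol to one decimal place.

ΔH_rxn = -34.8 kcal/mol

(1) × 2 (×2 to match 2 H3PO4(s) in the target): (2)·(-307.0) = -614.0 kcal/mol
(2) × 2 (scale by 2 for the 2 H2O(l)): (2)·(-68.3) = -136.6 kcal/mol
(3) reversed (P4O10(s) must end up as a reactant): +713.2 kcal/mol
(4) × 2 (×2 to match 2 PH3(g) in the target): (2)·(+1.3) = +2.6 kcal/mol
Since enthalpy is a state function, ΔH_rxn = (2)·(-307.0) + (2)·(-68.3) + (-1)·(-713.2) + (2)·(+1.3) = -34.8 kcal/mol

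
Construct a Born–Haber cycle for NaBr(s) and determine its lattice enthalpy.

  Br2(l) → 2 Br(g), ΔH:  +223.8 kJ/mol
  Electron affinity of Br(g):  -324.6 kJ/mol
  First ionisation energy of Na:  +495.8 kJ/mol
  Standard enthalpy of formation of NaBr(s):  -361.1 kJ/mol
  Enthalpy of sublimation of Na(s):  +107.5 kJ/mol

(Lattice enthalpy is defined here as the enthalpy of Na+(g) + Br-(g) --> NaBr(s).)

ΔHf° = 1·ΔHsub + 1·(ΣIE) + 1/2·D(Br2) + 1·EA + U
-361.1 = 1·(+107.5) + 1·(+495.8) + 1/2·(+223.8) + 1·(-324.6) + U
U = -361.1 − (+390.6) = -751.7 kJ/mol

U = -751.7 kJ/mol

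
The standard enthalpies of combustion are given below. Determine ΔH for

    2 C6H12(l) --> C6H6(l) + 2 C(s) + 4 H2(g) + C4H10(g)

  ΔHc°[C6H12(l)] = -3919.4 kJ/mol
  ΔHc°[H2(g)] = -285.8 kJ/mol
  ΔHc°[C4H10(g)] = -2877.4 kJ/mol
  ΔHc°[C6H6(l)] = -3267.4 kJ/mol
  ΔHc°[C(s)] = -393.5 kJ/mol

With combustion enthalpies, reactants minus products:
= [2·(-3919.4)] − [1·(-3267.4) + 2·(-393.5) + 4·(-285.8) + 1·(-2877.4)]
= 236.2 kJ/mol

ΔH = 236.2 kJ/mol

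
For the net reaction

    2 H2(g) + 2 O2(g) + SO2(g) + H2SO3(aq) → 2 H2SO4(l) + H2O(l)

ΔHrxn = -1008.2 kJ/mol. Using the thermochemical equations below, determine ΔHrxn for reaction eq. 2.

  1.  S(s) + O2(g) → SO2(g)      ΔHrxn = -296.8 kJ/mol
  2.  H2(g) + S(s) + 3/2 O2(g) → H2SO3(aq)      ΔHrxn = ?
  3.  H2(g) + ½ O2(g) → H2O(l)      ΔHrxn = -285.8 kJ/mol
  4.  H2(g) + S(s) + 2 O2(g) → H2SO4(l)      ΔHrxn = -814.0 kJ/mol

eq. 1 reversed: +296.8 kJ/mol
eq. 2 reversed: contributes −x
eq. 3 as written: -285.8 kJ/mol
eq. 4 × 2: (2)·(-814.0) = -1628.0 kJ/mol
-1008.2 = (+296.8) + (-285.8) + (-1628.0) − x
x = (-1008.2 − (-1617.0)) / (-1) = -608.8 kJ/mol

ΔHrxn = -608.8 kJ/mol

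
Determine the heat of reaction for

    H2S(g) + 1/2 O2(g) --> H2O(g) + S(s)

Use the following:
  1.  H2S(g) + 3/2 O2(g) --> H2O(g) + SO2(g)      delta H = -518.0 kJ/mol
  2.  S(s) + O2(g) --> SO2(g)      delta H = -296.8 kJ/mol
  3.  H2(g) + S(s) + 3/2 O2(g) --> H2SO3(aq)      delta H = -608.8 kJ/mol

delta H = -221.2 kJ/mol

eq. 1 as written: -518.0 kJ/mol
eq. 2 reversed: +296.8 kJ/mol
eq. 3: not needed.
delta H = (1)·(-518.0) + (-1)·(-296.8) = -221.2 kJ/mol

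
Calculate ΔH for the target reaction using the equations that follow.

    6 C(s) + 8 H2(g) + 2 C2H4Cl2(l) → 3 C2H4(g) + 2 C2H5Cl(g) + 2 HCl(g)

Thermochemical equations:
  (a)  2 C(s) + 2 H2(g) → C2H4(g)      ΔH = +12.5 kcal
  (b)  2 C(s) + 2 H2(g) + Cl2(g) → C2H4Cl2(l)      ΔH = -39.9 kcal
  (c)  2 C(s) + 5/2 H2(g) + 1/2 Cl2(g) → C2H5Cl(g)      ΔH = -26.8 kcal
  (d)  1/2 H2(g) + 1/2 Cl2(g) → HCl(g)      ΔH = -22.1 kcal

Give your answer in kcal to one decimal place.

ΔH = 19.5 kcal

(a) × 3 (scale by 3 for the 3 C2H4(g)): (3)·(+12.5) = +37.5 kcal
(b) reversed and × 2 (C2H4Cl2(l) must end up as a reactant; scale by 2 for the 2 C2H4Cl2(l)): (-2)·(-39.9) = +79.8 kcal
(c) × 2 (×2 to match 2 C2H5Cl(g) in the target): (2)·(-26.8) = -53.6 kcal
(d) × 2 (scale by 2 for the 2 HCl(g)): (2)·(-22.1) = -44.2 kcal
ΔH = (+37.5) + (+79.8) + (-53.6) + (-44.2) = 19.5 kcal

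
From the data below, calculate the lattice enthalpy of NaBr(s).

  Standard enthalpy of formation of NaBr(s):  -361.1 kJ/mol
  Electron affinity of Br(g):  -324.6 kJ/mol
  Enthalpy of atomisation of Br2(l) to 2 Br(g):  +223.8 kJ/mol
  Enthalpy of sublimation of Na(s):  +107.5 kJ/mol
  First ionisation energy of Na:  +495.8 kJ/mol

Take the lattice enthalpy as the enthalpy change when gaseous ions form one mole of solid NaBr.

ΔHf° = 1·ΔHsub + 1·(ΣIE) + 1/2·D(Br2) + 1·EA + U
-361.1 = 1·(+107.5) + 1·(+495.8) + 1/2·(+223.8) + 1·(-324.6) + U
U = -361.1 − (+390.6) = -751.7 kJ/mol

U = -751.7 kJ/mol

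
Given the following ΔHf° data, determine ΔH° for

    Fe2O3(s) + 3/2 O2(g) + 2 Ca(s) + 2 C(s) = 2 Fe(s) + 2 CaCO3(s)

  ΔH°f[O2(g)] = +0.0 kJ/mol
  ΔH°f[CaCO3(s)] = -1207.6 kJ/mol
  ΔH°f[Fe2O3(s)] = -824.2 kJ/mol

ΔH° = -1591.0 kJ/mol

ΔH°rxn = Σ nΔHf°(products) − Σ nΔHf°(reactants).
Products: 2·(+0.0) + 2·(-1207.6) = -2415.2
Reactants: 1·(-824.2) + 3/2·(+0.0) + 2·(+0.0) + 2·(+0.0) = -824.2
ΔH° = (-2415.2) − (-824.2) = -1591.0 kJ/mol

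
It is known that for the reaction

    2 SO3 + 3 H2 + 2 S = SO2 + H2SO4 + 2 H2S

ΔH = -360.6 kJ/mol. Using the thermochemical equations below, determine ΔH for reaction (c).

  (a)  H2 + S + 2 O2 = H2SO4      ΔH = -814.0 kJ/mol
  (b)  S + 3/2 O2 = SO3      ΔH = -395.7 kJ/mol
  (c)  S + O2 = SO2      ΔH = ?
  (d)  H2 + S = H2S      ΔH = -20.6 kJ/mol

(a) as written: -814.0 kJ/mol
(b) reversed and × 2: (-2)·(-395.7) = +791.4 kJ/mol
(c) as written: contributes x
(d) × 2: (2)·(-20.6) = -41.2 kJ/mol
-360.6 = (-814.0) + (+791.4) + (-41.2) + x
x = (-360.6 − (-63.8)) / (1) = -296.8 kJ/mol

ΔH = -296.8 kJ/mol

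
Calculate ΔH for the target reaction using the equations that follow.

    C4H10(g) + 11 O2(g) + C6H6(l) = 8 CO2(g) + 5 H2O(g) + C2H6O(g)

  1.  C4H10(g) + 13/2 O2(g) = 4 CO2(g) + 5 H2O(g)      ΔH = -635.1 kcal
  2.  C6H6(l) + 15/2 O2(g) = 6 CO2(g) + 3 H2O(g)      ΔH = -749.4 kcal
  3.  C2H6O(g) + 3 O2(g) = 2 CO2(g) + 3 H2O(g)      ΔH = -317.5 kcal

ΔH = -1067.0 kcal

eq. 1 as written (C4H10(g) already on the reactant side): -635.1 kcal
eq. 2 as written (C6H6(l) already on the reactant side): -749.4 kcal
eq. 3 reversed (C2H6O(g) must end up as a product): +317.5 kcal
Summing the manipulated equations, ΔH = (-635.1) + (-749.4) + (+317.5) = -1067.0 kcal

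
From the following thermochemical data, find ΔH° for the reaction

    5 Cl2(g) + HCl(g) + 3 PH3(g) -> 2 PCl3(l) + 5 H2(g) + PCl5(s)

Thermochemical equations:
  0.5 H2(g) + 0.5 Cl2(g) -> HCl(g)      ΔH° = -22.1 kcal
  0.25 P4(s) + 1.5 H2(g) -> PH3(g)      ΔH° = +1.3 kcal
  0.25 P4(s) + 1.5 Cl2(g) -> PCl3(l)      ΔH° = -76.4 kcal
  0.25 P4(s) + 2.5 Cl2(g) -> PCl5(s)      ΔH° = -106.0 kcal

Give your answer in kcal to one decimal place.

equation 1 reversed (reverse to put HCl(g) on the reactant side): +22.1 kcal
equation 2 reversed and × 3 (PH3(g) must end up as a reactant; scale by 3 for the 3 PH3(g)): (-3)·(+1.3) = -3.9 kcal
equation 3 × 2 (×2 to match 2 PCl3(l) in the target): (2)·(-76.4) = -152.8 kcal
equation 4 as written (PCl5(s) already on the product side): -106.0 kcal
Since enthalpy is a state function, ΔH° = (-1)·(-22.1) + (-3)·(+1.3) + (2)·(-76.4) + (1)·(-106.0) = -240.6 kcal

ΔH° = -240.6 kcal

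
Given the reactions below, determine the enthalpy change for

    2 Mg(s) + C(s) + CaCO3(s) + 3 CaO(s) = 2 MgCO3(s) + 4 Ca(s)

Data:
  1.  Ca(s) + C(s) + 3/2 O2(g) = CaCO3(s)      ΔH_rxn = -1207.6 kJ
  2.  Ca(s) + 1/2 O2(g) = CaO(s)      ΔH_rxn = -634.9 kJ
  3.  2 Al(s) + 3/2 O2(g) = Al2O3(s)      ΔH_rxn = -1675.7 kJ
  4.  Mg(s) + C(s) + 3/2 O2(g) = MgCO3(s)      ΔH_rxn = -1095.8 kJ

eq. 1 reversed: +1207.6 kJ
eq. 2 reversed and × 3: (-3)·(-634.9) = +1904.7 kJ
eq. 3: not needed.
eq. 4 × 2: (2)·(-1095.8) = -2191.6 kJ
ΔH_rxn = (-1)·(-1207.6) + (-3)·(-634.9) + (2)·(-1095.8) = 920.7 kJ

ΔH_rxn = 920.7 kJ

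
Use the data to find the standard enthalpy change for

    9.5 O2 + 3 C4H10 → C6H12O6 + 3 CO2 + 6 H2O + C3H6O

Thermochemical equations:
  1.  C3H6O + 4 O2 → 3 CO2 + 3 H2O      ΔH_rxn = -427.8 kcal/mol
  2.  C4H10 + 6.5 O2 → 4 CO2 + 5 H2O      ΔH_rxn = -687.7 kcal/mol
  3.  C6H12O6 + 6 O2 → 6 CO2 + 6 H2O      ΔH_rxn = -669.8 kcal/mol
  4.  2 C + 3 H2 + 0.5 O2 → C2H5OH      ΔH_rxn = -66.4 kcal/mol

eq. 1 reversed: +427.8 kcal/mol
eq. 2 × 3: (3)·(-687.7) = -2063.1 kcal/mol
eq. 3 reversed: +669.8 kcal/mol
eq. 4: not needed.
ΔH_rxn = (+427.8) + (-2063.1) + (+669.8) = -965.5 kcal/mol

ΔH_rxn = -965.5 kcal/mol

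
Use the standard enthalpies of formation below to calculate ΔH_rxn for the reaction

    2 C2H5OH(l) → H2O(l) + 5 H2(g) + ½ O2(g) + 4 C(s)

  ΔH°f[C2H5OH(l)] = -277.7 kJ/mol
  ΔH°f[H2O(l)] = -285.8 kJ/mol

ΔH_rxn = 269.6 kJ/mol

ΔH°rxn = Σ nΔHf°(products) − Σ nΔHf°(reactants).
Products: 1·(-285.8) + 5·(+0.0) + 1/2·(+0.0) + 4·(+0.0) = -285.8
Reactants: 2·(-277.7) = -555.4
ΔH_rxn = (-285.8) − (-555.4) = 269.6 kJ/mol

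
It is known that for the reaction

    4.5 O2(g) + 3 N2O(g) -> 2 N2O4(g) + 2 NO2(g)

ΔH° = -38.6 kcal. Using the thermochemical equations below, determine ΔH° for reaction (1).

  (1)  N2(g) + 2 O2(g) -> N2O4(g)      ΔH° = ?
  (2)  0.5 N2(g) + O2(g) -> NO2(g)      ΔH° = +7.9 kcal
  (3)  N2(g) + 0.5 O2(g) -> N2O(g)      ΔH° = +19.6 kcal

ΔH° = 2.2 kcal

(1) × 2 (scale by 2 for the 2 N2O4(g)): contributes 2·x
(2) × 2 (scale by 2 for the 2 NO2(g)): (2)·(+7.9) = +15.8 kcal
(3) reversed and × 3 (reverse to put N2O(g) on the reactant side; scale by 3 for the 3 N2O(g)): (-3)·(+19.6) = -58.8 kcal
-38.6 = (+15.8) + (-58.8) + 2·x
x = (-38.6 − (-43.0)) / (2) = 2.2 kcal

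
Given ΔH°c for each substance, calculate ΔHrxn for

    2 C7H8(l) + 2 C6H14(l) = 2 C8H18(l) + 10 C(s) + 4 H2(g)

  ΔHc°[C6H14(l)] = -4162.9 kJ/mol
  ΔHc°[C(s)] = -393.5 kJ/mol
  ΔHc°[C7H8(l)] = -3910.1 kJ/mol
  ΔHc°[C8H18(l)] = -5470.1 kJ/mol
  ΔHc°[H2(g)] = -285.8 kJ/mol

ΔHrxn = -127.6 kJ/mol

Using ΔH = Σ nΔHc°(reactants) − Σ nΔHc°(products):
= [2·(-3910.1) + 2·(-4162.9)] − [2·(-5470.1) + 10·(-393.5) + 4·(-285.8)]
= -127.6 kJ/mol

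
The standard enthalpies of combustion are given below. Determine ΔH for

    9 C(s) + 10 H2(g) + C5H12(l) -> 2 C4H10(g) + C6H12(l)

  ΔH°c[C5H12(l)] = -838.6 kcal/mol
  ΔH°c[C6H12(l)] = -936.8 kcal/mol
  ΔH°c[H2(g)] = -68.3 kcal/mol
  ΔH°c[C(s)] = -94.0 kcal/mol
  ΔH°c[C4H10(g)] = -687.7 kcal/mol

With combustion enthalpies, reactants minus products:
= [9·(-94.0) + 10·(-68.3) + 1·(-838.6)] − [2·(-687.7) + 1·(-936.8)]
= -55.4 kcal/mol

ΔH = -55.4 kcal/mol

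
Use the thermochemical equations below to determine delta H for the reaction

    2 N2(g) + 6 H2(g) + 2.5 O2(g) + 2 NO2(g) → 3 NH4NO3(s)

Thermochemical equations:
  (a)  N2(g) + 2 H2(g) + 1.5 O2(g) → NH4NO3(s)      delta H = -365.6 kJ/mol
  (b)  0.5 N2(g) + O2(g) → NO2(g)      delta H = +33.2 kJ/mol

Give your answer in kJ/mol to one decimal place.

delta H = -1163.2 kJ/mol

(a) × 3: (3)·(-365.6) = -1096.8 kJ/mol
(b) reversed and × 2: (-2)·(+33.2) = -66.4 kJ/mol
Since enthalpy is a state function, delta H = (3)·(-365.6) + (-2)·(+33.2) = -1163.2 kJ/mol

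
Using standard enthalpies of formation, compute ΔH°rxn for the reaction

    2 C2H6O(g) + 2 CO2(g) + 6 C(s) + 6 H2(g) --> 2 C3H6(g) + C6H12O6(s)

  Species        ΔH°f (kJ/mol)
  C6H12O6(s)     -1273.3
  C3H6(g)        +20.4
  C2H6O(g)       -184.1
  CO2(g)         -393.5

Products: 2·(+20.4) + 1·(-1273.3) = -1232.5
Reactants: 2·(-184.1) + 2·(-393.5) + 6·(+0.0) + 6·(+0.0) = -1155.2
ΔH°rxn = (-1232.5) − (-1155.2) = -77.3 kJ/mol

ΔH°rxn = -77.3 kJ/mol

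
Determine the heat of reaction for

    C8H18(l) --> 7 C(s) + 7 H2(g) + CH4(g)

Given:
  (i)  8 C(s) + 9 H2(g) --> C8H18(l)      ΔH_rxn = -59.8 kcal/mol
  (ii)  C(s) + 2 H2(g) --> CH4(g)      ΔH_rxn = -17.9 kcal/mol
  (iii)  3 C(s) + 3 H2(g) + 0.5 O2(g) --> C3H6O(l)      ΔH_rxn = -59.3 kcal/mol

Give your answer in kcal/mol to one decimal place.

ΔH_rxn = 41.9 kcal/mol

(i) reversed (reverse to put C8H18(l) on the reactant side): +59.8 kcal/mol
(ii) as written (CH4(g) already on the product side): -17.9 kcal/mol
(iii): not needed (O2(g) appears nowhere else).
Summing the manipulated equations, ΔH_rxn = (+59.8) + (-17.9) = 41.9 kcal/mol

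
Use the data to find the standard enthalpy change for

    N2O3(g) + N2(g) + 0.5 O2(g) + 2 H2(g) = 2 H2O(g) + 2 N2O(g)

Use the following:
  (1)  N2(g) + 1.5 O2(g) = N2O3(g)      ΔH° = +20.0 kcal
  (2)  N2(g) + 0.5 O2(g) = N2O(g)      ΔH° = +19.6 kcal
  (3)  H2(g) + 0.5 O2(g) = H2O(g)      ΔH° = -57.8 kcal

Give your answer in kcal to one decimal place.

(1) reversed (N2O3(g) must end up as a reactant): -20.0 kcal
(2) × 2 (×2 to match 2 N2O(g) in the target): (2)·(+19.6) = +39.2 kcal
(3) × 2 (scale by 2 for the 2 H2O(g)): (2)·(-57.8) = -115.6 kcal
Combining the equations, ΔH° = (-1)·(+20.0) + (2)·(+19.6) + (2)·(-57.8) = -96.4 kcal

ΔH° = -96.4 kcal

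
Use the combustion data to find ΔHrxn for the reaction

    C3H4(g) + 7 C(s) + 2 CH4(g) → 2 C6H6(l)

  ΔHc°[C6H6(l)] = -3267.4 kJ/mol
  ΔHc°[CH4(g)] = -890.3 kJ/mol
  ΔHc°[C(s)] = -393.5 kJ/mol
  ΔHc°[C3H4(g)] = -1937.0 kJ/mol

ΔHrxn = 62.7 kJ/mol

With combustion enthalpies, reactants minus products:
= [1·(-1937.0) + 7·(-393.5) + 2·(-890.3)] − [2·(-3267.4)]
= 62.7 kJ/mol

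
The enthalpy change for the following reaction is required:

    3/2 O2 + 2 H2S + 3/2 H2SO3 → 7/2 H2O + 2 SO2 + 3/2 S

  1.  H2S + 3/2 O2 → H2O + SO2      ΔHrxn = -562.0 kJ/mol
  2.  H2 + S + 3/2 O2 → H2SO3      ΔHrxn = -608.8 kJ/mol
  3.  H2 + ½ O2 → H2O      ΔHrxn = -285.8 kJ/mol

ΔHrxn = -639.5 kJ/mol

eq. 1 × 2: (2)·(-562.0) = -1124.0 kJ/mol
eq. 2 reversed and × 3/2: (-3/2)·(-608.8) = +913.2 kJ/mol
eq. 3 × 3/2: (3/2)·(-285.8) = -428.7 kJ/mol
Combining the equations, ΔHrxn = (-1124.0) + (+913.2) + (-428.7) = -639.5 kJ/mol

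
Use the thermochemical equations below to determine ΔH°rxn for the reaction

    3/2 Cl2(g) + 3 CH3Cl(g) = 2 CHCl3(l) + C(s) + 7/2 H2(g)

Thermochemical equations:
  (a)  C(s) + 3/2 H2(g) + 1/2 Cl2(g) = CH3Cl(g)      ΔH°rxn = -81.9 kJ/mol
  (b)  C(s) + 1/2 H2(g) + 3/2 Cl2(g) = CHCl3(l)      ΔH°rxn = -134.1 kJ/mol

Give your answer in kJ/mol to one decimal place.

ΔH°rxn = -22.5 kJ/mol

(a) reversed and × 3: (-3)·(-81.9) = +245.7 kJ/mol
(b) × 2: (2)·(-134.1) = -268.2 kJ/mol
Summing the manipulated equations, ΔH°rxn = (+245.7) + (-268.2) = -22.5 kJ/mol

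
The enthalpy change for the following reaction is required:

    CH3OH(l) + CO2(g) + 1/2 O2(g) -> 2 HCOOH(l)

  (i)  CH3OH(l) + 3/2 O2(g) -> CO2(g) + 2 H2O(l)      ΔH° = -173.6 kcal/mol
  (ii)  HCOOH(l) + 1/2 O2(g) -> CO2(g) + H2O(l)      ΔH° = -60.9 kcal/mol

ΔH° = -51.8 kcal/mol

(i) as written (CH3OH(l) already on the reactant side): -173.6 kcal/mol
(ii) reversed and × 2 (HCOOH(l) must end up as a product; ×2 to match 2 HCOOH(l) in the target): (-2)·(-60.9) = +121.8 kcal/mol
Summing the manipulated equations, ΔH° = (1)·(-173.6) + (-2)·(-60.9) = -51.8 kcal/mol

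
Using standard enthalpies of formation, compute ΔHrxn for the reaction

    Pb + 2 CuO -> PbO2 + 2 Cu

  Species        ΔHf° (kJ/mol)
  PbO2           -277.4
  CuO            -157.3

Products: 1·(-277.4) + 2·(+0.0) = -277.4
Reactants: 1·(+0.0) + 2·(-157.3) = -314.6
ΔHrxn = (-277.4) − (-314.6) = 37.2 kJ/mol

ΔHrxn = 37.2 kJ/mol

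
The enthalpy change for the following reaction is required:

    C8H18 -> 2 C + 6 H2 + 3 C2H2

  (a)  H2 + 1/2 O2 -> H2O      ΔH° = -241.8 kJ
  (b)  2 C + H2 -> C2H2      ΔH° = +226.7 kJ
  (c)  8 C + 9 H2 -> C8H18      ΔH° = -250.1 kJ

(a): not needed.
(b) × 3: (3)·(+226.7) = +680.1 kJ
(c) reversed: +250.1 kJ
ΔH° = (3)·(+226.7) + (-1)·(-250.1) = 930.2 kJ

ΔH° = 930.2 kJ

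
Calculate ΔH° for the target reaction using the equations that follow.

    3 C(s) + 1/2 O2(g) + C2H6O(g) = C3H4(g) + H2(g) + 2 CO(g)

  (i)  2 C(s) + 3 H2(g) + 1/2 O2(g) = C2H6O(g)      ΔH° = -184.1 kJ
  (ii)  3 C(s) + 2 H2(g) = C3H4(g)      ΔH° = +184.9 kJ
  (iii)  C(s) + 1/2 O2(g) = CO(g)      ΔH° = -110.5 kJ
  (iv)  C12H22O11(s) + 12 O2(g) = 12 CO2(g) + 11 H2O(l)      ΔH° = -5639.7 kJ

(i) reversed (C2H6O(g) must end up as a reactant): +184.1 kJ
(ii) as written (C3H4(g) already on the product side): +184.9 kJ
(iii) × 2 (×2 to match 2 CO(g) in the target): (2)·(-110.5) = -221.0 kJ
(iv): not needed (C12H22O11(s) appears nowhere else).
By Hess's law, ΔH° = (+184.1) + (+184.9) + (-221.0) = 148.0 kJ

ΔH° = 148.0 kJ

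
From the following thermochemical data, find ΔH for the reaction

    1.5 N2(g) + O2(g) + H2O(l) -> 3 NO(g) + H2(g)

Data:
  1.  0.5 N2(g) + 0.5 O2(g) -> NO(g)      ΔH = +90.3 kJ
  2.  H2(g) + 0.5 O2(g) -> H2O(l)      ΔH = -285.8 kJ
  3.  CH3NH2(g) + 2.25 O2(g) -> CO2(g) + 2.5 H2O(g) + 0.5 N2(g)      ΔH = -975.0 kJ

eq. 1 × 3 (×3 to match 3 NO(g) in the target): (3)·(+90.3) = +270.9 kJ
eq. 2 reversed (reverse to put H2O(l) on the reactant side): +285.8 kJ
eq. 3: not needed (H2O(g) appears nowhere else).
ΔH = (3)·(+90.3) + (-1)·(-285.8) = 556.7 kJ

ΔH = 556.7 kJ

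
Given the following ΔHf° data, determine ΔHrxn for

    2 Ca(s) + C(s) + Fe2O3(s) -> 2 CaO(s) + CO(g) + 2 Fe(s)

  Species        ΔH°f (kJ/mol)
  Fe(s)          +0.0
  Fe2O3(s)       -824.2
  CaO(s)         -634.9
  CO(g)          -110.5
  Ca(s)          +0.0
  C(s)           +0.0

ΔHrxn = -556.1 kJ/mol

Products: 2·(-634.9) + 1·(-110.5) + 2·(+0.0) = -1380.3
Reactants: 2·(+0.0) + 1·(+0.0) + 1·(-824.2) = -824.2
ΔHrxn = (-1380.3) − (-824.2) = -556.1 kJ/mol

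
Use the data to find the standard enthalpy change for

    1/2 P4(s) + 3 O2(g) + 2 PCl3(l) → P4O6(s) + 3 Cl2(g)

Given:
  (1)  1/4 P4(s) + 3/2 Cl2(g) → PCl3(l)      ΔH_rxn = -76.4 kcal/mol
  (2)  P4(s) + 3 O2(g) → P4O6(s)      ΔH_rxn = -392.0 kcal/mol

(1) reversed and × 2: (-2)·(-76.4) = +152.8 kcal/mol
(2) as written: -392.0 kcal/mol
ΔH_rxn = (+152.8) + (-392.0) = -239.2 kcal/mol

ΔH_rxn = -239.2 kcal/mol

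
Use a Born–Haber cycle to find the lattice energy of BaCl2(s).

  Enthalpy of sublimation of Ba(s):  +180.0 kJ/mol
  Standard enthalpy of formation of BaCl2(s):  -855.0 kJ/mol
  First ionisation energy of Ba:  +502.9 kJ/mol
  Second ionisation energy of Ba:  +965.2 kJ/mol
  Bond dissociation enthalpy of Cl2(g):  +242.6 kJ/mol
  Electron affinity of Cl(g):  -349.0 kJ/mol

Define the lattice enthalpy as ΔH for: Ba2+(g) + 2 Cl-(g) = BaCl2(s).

U = -2047.7 kJ/mol

ΔHf° = 1·ΔHsub + 1·(ΣIE) + 1·D(Cl2) + 2·EA + U
-855.0 = 1·(+180.0) + 1·(+1468.1) + 1·(+242.6) + 2·(-349.0) + U
U = -855.0 − (+1192.7) = -2047.7 kJ/mol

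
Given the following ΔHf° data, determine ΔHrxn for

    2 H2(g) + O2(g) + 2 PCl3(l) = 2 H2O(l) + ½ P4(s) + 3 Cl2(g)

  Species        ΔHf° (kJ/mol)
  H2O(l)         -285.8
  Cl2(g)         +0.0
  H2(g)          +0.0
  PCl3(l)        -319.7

ΔHrxn = 67.8 kJ/mol

ΔH°rxn = Σ nΔHf°(products) − Σ nΔHf°(reactants).
Products: 2·(-285.8) + 1/2·(+0.0) + 3·(+0.0) = -571.6
Reactants: 2·(+0.0) + 1·(+0.0) + 2·(-319.7) = -639.4
ΔHrxn = (-571.6) − (-639.4) = 67.8 kJ/mol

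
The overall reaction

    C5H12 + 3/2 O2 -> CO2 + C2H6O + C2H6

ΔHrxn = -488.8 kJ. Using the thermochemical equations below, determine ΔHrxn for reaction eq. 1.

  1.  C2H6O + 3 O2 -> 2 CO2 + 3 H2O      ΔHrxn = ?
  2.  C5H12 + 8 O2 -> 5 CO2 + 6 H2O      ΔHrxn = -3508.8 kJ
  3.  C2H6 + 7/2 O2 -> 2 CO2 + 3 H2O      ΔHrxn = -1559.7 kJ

eq. 1 reversed (reverse to put C2H6O on the product side): contributes −x
eq. 2 as written (C5H12 already on the reactant side): -3508.8 kJ
eq. 3 reversed (reverse to put C2H6 on the product side): +1559.7 kJ
-488.8 = (-3508.8) + (+1559.7) − x
x = (-488.8 − (-1949.1)) / (-1) = -1460.3 kJ

ΔHrxn = -1460.3 kJ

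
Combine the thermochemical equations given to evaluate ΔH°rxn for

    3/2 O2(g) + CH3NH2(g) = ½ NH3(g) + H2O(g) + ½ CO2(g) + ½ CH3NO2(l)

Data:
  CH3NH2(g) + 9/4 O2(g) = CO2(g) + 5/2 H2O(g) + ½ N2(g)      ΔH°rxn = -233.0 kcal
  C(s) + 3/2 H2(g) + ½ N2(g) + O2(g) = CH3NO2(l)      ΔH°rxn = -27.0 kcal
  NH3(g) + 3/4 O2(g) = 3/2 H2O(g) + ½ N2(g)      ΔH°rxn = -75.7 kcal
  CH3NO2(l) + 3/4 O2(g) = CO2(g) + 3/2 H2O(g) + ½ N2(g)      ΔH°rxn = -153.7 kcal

ΔH°rxn = -118.3 kcal

equation 1 as written (CH3NH2(g) already on the reactant side): -233.0 kcal
equation 2: not needed (H2(g) appears nowhere else).
equation 3 reversed and × 1/2 (reverse to put NH3(g) on the product side; ×1/2 to match 1/2 NH3(g) in the target): (-1/2)·(-75.7) = +37.85 kcal
equation 4 reversed and × 1/2: (-1/2)·(-153.7) = +76.85 kcal
Summing the manipulated equations, ΔH°rxn = (-233.0) + (+37.85) + (+76.85) = -118.3 kcal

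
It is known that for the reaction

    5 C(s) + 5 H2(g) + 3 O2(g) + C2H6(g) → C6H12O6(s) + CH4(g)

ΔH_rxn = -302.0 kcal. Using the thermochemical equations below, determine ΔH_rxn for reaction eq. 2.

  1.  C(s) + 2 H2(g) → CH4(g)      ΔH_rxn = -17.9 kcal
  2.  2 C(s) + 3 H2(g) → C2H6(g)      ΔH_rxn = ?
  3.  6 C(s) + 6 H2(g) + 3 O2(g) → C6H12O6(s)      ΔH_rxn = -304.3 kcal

eq. 1 as written (CH4(g) already on the product side): -17.9 kcal
eq. 2 reversed (C2H6(g) must end up as a reactant): contributes −x
eq. 3 as written (C6H12O6(s) already on the product side): -304.3 kcal
-302.0 = (-17.9) + (-304.3) − x
x = (-302.0 − (-322.2)) / (-1) = -20.2 kcal

ΔH_rxn = -20.2 kcal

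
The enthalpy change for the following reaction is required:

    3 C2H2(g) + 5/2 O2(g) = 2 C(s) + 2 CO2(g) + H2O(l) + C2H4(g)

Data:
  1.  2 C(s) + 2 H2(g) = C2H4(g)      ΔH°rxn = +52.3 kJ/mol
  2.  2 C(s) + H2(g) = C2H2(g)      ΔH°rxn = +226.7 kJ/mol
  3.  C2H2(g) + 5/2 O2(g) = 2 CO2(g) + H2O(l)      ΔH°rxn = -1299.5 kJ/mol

eq. 1 as written (C2H4(g) already on the product side): +52.3 kJ/mol
eq. 2 reversed and × 2: (-2)·(+226.7) = -453.4 kJ/mol
eq. 3 as written (CO2(g) already on the product side): -1299.5 kJ/mol
ΔH°rxn = (+52.3) + (-453.4) + (-1299.5) = -1700.6 kJ/mol

ΔH°rxn = -1700.6 kJ/mol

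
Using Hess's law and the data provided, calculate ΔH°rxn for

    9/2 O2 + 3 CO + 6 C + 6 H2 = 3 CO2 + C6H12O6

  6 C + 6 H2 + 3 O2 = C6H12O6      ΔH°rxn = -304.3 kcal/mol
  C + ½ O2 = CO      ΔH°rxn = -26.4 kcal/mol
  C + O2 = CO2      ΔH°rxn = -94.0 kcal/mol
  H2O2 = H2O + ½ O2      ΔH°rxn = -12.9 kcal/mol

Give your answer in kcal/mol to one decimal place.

ΔH°rxn = -507.1 kcal/mol

equation 1 as written: -304.3 kcal/mol
equation 2 reversed and × 3: (-3)·(-26.4) = +79.2 kcal/mol
equation 3 × 3: (3)·(-94.0) = -282.0 kcal/mol
equation 4: not needed.
By Hess's law, ΔH°rxn = (1)·(-304.3) + (-3)·(-26.4) + (3)·(-94.0) = -507.1 kcal/mol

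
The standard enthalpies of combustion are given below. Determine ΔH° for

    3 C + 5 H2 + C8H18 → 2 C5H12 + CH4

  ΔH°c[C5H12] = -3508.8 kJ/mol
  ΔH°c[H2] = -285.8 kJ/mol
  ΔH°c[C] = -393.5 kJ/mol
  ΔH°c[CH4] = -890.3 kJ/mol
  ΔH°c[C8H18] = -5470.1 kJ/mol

With combustion enthalpies, reactants minus products:
= [3·(-393.5) + 5·(-285.8) + 1·(-5470.1)] − [2·(-3508.8) + 1·(-890.3)]
= -171.7 kJ/mol

ΔH° = -171.7 kJ/mol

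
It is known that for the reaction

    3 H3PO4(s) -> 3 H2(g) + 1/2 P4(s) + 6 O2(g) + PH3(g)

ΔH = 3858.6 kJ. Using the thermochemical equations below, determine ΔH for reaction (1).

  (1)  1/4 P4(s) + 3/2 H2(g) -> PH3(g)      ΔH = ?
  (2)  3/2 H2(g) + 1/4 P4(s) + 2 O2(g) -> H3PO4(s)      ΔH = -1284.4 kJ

(1) as written: contributes x
(2) reversed and × 3: (-3)·(-1284.4) = +3853.2 kJ
+3858.6 = (+3853.2) + x
x = (+3858.6 − (+3853.2)) / (1) = 5.4 kJ

ΔH = 5.4 kJ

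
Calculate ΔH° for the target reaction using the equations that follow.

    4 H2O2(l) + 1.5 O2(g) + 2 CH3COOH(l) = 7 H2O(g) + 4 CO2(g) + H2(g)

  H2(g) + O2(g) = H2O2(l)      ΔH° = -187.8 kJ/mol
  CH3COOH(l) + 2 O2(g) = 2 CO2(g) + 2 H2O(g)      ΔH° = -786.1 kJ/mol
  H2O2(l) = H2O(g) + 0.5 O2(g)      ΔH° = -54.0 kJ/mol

equation 1 reversed: +187.8 kJ/mol
equation 2 × 2: (2)·(-786.1) = -1572.2 kJ/mol
equation 3 × 3: (3)·(-54.0) = -162.0 kJ/mol
ΔH° = (+187.8) + (-1572.2) + (-162.0) = -1546.4 kJ/mol

ΔH° = -1546.4 kJ/mol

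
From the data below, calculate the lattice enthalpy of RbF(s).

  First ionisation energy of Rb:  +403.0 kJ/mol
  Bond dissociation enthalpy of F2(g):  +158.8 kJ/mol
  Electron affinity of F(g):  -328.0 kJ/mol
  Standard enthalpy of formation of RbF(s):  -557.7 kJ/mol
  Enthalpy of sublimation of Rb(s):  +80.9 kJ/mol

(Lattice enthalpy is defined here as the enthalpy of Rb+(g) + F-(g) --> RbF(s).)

ΔHf° = 1·ΔHsub + 1·(ΣIE) + 1/2·D(F2) + 1·EA + U
-557.7 = 1·(+80.9) + 1·(+403.0) + 1/2·(+158.8) + 1·(-328.0) + U
U = -557.7 − (+235.3) = -793.0 kJ/mol

U = -793.0 kJ/mol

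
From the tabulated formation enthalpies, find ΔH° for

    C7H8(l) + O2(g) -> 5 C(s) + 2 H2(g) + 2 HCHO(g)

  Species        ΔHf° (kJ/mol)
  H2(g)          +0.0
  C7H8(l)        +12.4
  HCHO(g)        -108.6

ΔH° = -229.6 kJ/mol

Products: 5·(+0.0) + 2·(+0.0) + 2·(-108.6) = -217.2
Reactants: 1·(+12.4) + 1·(+0.0) = +12.4
ΔH° = (-217.2) − (+12.4) = -229.6 kJ/mol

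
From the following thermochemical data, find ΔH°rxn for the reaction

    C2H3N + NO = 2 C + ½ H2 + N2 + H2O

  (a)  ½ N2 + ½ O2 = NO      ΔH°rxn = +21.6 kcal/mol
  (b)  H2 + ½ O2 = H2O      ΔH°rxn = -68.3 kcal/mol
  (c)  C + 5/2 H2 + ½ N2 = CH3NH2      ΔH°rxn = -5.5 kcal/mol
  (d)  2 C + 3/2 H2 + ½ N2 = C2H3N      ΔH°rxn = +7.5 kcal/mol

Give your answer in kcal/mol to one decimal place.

(a) reversed (NO must end up as a reactant): -21.6 kcal/mol
(b) as written (H2O already on the product side): -68.3 kcal/mol
(c): not needed (CH3NH2 appears nowhere else).
(d) reversed (reverse to put C2H3N on the reactant side): -7.5 kcal/mol
ΔH°rxn = (-21.6) + (-68.3) + (-7.5) = -97.4 kcal/mol

ΔH°rxn = -97.4 kcal/mol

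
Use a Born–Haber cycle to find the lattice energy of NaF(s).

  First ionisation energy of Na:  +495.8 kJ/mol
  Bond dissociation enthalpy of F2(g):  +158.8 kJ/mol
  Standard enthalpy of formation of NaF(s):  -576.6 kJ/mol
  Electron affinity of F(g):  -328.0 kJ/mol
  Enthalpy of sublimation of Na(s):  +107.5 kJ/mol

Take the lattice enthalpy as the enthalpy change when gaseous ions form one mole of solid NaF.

ΔHf° = 1·ΔHsub + 1·(ΣIE) + 1/2·D(F2) + 1·EA + U
-576.6 = 1·(+107.5) + 1·(+495.8) + 1/2·(+158.8) + 1·(-328.0) + U
U = -576.6 − (+354.7) = -931.3 kJ/mol

U = -931.3 kJ/mol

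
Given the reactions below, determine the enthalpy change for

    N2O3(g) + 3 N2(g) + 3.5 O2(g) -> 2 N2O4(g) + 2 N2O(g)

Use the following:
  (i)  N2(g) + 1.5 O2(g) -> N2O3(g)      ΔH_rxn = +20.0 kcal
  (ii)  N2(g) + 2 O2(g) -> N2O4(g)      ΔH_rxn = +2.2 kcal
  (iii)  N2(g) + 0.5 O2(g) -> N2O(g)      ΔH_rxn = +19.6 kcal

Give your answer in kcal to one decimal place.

(i) reversed (reverse to put N2O3(g) on the reactant side): -20.0 kcal
(ii) × 2 (scale by 2 for the 2 N2O4(g)): (2)·(+2.2) = +4.4 kcal
(iii) × 2 (scale by 2 for the 2 N2O(g)): (2)·(+19.6) = +39.2 kcal
ΔH_rxn = (-20.0) + (+4.4) + (+39.2) = 23.6 kcal

ΔH_rxn = 23.6 kcal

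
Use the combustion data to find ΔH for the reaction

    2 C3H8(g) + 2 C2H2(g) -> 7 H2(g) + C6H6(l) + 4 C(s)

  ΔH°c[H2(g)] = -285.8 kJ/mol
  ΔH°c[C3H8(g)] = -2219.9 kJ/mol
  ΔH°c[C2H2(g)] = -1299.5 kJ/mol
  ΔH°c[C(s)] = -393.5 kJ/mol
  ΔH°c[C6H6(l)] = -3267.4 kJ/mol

Using ΔH = Σ nΔHc°(reactants) − Σ nΔHc°(products):
= [2·(-2219.9) + 2·(-1299.5)] − [7·(-285.8) + 1·(-3267.4) + 4·(-393.5)]
= -196.8 kJ/mol

ΔH = -196.8 kJ/mol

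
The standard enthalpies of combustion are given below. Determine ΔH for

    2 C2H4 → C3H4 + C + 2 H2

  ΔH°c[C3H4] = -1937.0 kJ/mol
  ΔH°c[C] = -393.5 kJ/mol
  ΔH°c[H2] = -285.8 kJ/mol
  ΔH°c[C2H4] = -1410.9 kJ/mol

Using ΔH = Σ nΔHc°(reactants) − Σ nΔHc°(products):
= [2·(-1410.9)] − [1·(-1937.0) + 1·(-393.5) + 2·(-285.8)]
= 80.3 kJ/mol

ΔH = 80.3 kJ/mol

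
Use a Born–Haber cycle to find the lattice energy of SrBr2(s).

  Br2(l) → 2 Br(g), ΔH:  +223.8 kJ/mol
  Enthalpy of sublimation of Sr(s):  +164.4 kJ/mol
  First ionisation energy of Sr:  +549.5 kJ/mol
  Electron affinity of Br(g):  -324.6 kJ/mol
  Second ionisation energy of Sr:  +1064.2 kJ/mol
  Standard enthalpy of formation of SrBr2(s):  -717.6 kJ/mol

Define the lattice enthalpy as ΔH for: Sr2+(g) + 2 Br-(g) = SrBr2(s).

ΔHf° = 1·ΔHsub + 1·(ΣIE) + 1·D(Br2) + 2·EA + U
-717.6 = 1·(+164.4) + 1·(+1613.7) + 1·(+223.8) + 2·(-324.6) + U
U = -717.6 − (+1352.7) = -2070.3 kJ/mol

U = -2070.3 kJ/mol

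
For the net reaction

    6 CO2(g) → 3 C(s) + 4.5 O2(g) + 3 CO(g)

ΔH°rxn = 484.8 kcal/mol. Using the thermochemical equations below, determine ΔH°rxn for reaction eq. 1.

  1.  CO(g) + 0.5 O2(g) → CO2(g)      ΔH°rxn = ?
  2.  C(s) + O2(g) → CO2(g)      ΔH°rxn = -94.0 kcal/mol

eq. 1 reversed and × 3 (reverse to put CO(g) on the product side; scale by 3 for the 3 CO(g)): contributes −3·x
eq. 2 reversed and × 3 (reverse to put C(s) on the product side; scale by 3 for the 3 C(s)): (-3)·(-94.0) = +282.0 kcal/mol
+484.8 = (+282.0) − 3·x
x = (+484.8 − (+282.0)) / (-3) = -67.6 kcal/mol

ΔH°rxn = -67.6 kcal/mol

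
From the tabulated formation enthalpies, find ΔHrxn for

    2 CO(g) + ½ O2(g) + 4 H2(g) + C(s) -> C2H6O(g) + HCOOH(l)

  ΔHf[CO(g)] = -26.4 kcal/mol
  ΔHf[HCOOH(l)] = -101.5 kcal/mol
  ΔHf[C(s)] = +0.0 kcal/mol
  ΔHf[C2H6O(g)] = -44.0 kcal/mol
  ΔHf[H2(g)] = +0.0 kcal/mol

ΔHrxn = -92.7 kcal/mol

Products: 1·(-44.0) + 1·(-101.5) = -145.5
Reactants: 2·(-26.4) + 1/2·(+0.0) + 4·(+0.0) + 1·(+0.0) = -52.8
ΔHrxn = (-145.5) − (-52.8) = -92.7 kcal/mol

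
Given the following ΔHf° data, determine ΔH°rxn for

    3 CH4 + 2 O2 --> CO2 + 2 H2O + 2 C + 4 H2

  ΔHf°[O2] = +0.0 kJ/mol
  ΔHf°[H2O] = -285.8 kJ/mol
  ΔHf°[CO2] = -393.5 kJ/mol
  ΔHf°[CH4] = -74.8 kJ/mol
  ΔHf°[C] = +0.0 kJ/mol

ΔH°rxn = -740.7 kJ/mol

ΔH°rxn = Σ nΔHf°(products) − Σ nΔHf°(reactants).
Products: 1·(-393.5) + 2·(-285.8) + 2·(+0.0) + 4·(+0.0) = -965.1
Reactants: 3·(-74.8) + 2·(+0.0) = -224.4
ΔH°rxn = (-965.1) − (-224.4) = -740.7 kJ/mol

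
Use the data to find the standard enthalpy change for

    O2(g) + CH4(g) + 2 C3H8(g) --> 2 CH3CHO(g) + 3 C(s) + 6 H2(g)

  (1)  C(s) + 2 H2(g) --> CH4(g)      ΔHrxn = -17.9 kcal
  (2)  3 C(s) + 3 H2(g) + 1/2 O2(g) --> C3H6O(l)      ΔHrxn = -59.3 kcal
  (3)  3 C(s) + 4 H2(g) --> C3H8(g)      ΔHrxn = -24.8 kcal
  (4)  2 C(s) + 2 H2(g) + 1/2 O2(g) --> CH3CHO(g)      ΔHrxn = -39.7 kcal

(1) reversed (CH4(g) must end up as a reactant): +17.9 kcal
(2): not needed (C3H6O(l) appears nowhere else).
(3) reversed and × 2 (C3H8(g) must end up as a reactant; scale by 2 for the 2 C3H8(g)): (-2)·(-24.8) = +49.6 kcal
(4) × 2 (scale by 2 for the 2 CH3CHO(g)): (2)·(-39.7) = -79.4 kcal
By Hess's law, ΔHrxn = (-1)·(-17.9) + (-2)·(-24.8) + (2)·(-39.7) = -11.9 kcal

ΔHrxn = -11.9 kcal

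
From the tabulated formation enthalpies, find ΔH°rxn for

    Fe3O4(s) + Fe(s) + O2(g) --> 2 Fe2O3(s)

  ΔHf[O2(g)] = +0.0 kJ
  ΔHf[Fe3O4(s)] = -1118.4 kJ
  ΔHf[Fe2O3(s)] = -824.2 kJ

ΔH°rxn = -530.0 kJ

ΔH°rxn = Σ nΔHf°(products) − Σ nΔHf°(reactants).
Products: 2·(-824.2) = -1648.4
Reactants: 1·(-1118.4) + 1·(+0.0) + 1·(+0.0) = -1118.4
ΔH°rxn = (-1648.4) − (-1118.4) = -530.0 kJ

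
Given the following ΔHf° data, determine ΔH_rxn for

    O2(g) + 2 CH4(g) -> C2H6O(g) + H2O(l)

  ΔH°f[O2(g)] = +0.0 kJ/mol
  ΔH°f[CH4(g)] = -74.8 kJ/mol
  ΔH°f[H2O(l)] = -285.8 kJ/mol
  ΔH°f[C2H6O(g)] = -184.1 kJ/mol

Products: 1·(-184.1) + 1·(-285.8) = -469.9
Reactants: 1·(+0.0) + 2·(-74.8) = -149.6
ΔH_rxn = (-469.9) − (-149.6) = -320.3 kJ/mol

ΔH_rxn = -320.3 kJ/mol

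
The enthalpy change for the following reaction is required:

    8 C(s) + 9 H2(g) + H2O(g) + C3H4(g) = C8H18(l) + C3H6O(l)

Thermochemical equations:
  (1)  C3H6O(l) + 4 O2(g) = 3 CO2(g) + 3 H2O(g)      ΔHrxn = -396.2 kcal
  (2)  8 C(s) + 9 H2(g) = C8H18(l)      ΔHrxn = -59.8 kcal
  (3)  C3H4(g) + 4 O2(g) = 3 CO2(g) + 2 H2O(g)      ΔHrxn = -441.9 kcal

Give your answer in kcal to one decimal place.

ΔHrxn = -105.5 kcal

(1) reversed (reverse to put C3H6O(l) on the product side): +396.2 kcal
(2) as written (C8H18(l) already on the product side): -59.8 kcal
(3) as written (C3H4(g) already on the reactant side): -441.9 kcal
ΔHrxn = (+396.2) + (-59.8) + (-441.9) = -105.5 kcal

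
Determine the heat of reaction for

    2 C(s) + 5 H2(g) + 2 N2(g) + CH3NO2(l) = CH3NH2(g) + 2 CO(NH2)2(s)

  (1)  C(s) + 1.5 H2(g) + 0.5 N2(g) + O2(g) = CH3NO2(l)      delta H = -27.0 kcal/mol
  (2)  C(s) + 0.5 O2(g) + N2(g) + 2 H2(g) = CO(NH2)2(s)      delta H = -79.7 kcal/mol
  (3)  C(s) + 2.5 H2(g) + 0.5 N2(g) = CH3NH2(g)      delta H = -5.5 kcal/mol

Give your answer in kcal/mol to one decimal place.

delta H = -137.9 kcal/mol

(1) reversed: +27.0 kcal/mol
(2) × 2: (2)·(-79.7) = -159.4 kcal/mol
(3) as written: -5.5 kcal/mol
Summing the manipulated equations, delta H = (+27.0) + (-159.4) + (-5.5) = -137.9 kcal/mol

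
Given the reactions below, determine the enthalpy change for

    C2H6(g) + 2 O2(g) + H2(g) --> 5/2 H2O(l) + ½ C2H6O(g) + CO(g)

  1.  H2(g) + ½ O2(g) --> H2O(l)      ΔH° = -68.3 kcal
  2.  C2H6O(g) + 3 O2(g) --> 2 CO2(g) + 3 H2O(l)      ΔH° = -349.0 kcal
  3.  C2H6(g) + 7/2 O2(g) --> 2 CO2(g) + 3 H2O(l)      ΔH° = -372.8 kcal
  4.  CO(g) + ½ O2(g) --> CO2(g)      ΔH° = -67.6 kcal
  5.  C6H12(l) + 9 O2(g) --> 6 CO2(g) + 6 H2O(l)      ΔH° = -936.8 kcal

eq. 1 as written (H2(g) already on the reactant side): -68.3 kcal
eq. 2 reversed and × 1/2 (reverse to put C2H6O(g) on the product side; ×1/2 to match 1/2 C2H6O(g) in the target): (-1/2)·(-349.0) = +174.5 kcal
eq. 3 as written (C2H6(g) already on the reactant side): -372.8 kcal
eq. 4 reversed (reverse to put CO(g) on the product side): +67.6 kcal
eq. 5: not needed (C6H12(l) appears nowhere else).
By Hess's law, ΔH° = (-68.3) + (+174.5) + (-372.8) + (+67.6) = -199.0 kcal

ΔH° = -199.0 kcal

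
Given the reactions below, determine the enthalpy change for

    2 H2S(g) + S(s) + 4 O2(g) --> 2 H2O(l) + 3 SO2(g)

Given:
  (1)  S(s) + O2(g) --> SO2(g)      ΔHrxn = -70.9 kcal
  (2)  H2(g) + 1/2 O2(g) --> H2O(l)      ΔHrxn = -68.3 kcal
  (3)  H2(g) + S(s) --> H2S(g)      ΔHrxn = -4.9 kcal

ΔHrxn = -339.5 kcal

(1) × 3 (scale by 3 for the 3 SO2(g)): (3)·(-70.9) = -212.7 kcal
(2) × 2 (scale by 2 for the 2 H2O(l)): (2)·(-68.3) = -136.6 kcal
(3) reversed and × 2 (reverse to put H2S(g) on the reactant side; ×2 to match 2 H2S(g) in the target): (-2)·(-4.9) = +9.8 kcal
Combining the equations, ΔHrxn = (3)·(-70.9) + (2)·(-68.3) + (-2)·(-4.9) = -339.5 kcal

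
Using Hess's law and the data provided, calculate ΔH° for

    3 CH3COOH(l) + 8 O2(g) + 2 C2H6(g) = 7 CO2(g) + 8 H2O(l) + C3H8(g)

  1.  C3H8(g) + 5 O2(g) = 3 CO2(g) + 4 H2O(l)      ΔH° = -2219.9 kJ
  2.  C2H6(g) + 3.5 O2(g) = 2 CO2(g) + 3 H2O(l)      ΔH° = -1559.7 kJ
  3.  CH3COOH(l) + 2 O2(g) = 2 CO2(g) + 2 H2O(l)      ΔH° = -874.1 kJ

ΔH° = -3521.8 kJ

eq. 1 reversed: +2219.9 kJ
eq. 2 × 2: (2)·(-1559.7) = -3119.4 kJ
eq. 3 × 3: (3)·(-874.1) = -2622.3 kJ
Combining the equations, ΔH° = (+2219.9) + (-3119.4) + (-2622.3) = -3521.8 kJ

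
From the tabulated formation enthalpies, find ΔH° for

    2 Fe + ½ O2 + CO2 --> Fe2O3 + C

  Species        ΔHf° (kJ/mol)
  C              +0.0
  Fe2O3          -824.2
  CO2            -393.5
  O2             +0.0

ΔH°rxn = Σ nΔHf°(products) − Σ nΔHf°(reactants).
Products: 1·(-824.2) + 1·(+0.0) = -824.2
Reactants: 2·(+0.0) + 1/2·(+0.0) + 1·(-393.5) = -393.5
ΔH° = (-824.2) − (-393.5) = -430.7 kJ/mol

ΔH° = -430.7 kJ/mol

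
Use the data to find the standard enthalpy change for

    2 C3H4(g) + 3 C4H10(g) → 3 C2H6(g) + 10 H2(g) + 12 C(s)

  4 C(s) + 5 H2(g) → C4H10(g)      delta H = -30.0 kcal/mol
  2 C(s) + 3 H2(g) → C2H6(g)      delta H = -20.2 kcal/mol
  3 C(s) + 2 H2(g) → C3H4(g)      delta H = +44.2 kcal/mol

equation 1 reversed and × 3 (reverse to put C4H10(g) on the reactant side; ×3 to match 3 C4H10(g) in the target): (-3)·(-30.0) = +90.0 kcal/mol
equation 2 × 3 (scale by 3 for the 3 C2H6(g)): (3)·(-20.2) = -60.6 kcal/mol
equation 3 reversed and × 2 (reverse to put C3H4(g) on the reactant side; scale by 2 for the 2 C3H4(g)): (-2)·(+44.2) = -88.4 kcal/mol
Summing the manipulated equations, delta H = (-3)·(-30.0) + (3)·(-20.2) + (-2)·(+44.2) = -59.0 kcal/mol

delta H = -59.0 kcal/mol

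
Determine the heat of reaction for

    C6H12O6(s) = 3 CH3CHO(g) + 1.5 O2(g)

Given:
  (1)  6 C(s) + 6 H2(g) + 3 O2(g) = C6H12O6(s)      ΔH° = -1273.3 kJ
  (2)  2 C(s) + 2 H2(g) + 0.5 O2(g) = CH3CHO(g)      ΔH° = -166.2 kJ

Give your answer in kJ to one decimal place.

(1) reversed: +1273.3 kJ
(2) × 3: (3)·(-166.2) = -498.6 kJ
By Hess's law, ΔH° = (+1273.3) + (-498.6) = 774.7 kJ

ΔH° = 774.7 kJ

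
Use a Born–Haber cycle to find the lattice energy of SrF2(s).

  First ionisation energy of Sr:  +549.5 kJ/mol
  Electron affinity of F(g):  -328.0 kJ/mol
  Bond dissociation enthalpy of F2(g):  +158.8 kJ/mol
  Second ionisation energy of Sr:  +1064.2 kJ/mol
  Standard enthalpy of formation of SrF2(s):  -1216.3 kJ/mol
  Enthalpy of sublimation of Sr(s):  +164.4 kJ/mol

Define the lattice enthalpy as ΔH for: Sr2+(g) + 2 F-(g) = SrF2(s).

U = -2497.2 kJ/mol

ΔHf° = 1·ΔHsub + 1·(ΣIE) + 1·D(F2) + 2·EA + U
-1216.3 = 1·(+164.4) + 1·(+1613.7) + 1·(+158.8) + 2·(-328.0) + U
U = -1216.3 − (+1280.9) = -2497.2 kJ/mol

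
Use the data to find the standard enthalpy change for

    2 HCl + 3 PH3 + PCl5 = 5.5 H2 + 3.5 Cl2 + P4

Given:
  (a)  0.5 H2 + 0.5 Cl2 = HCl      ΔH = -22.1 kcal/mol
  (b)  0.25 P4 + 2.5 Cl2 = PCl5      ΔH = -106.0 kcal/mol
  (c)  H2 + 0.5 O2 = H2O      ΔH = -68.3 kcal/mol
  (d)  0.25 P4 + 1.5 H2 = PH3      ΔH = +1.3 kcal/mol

ΔH = 146.3 kcal/mol

(a) reversed and × 2: (-2)·(-22.1) = +44.2 kcal/mol
(b) reversed: +106.0 kcal/mol
(c): not needed.
(d) reversed and × 3: (-3)·(+1.3) = -3.9 kcal/mol
ΔH = (-2)·(-22.1) + (-1)·(-106.0) + (-3)·(+1.3) = 146.3 kcal/mol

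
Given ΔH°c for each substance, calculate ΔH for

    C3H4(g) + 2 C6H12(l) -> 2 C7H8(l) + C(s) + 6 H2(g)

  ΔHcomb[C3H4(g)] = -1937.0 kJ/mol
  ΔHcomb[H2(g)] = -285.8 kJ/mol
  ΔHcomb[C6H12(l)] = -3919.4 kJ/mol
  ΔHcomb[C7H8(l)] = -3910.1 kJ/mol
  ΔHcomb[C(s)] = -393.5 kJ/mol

ΔH = 152.7 kJ/mol

Using ΔH = Σ nΔHc°(reactants) − Σ nΔHc°(products):
= [1·(-1937.0) + 2·(-3919.4)] − [2·(-3910.1) + 1·(-393.5) + 6·(-285.8)]
= 152.7 kJ/mol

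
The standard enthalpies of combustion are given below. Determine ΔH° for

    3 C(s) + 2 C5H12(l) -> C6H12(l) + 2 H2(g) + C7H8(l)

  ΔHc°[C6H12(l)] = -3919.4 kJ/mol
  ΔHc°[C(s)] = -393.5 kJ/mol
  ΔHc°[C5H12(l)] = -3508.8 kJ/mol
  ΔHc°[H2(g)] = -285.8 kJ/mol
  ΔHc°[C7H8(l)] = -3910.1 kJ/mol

Using ΔH = Σ nΔHc°(reactants) − Σ nΔHc°(products):
= [3·(-393.5) + 2·(-3508.8)] − [1·(-3919.4) + 2·(-285.8) + 1·(-3910.1)]
= 203.0 kJ/mol

ΔH° = 203.0 kJ/mol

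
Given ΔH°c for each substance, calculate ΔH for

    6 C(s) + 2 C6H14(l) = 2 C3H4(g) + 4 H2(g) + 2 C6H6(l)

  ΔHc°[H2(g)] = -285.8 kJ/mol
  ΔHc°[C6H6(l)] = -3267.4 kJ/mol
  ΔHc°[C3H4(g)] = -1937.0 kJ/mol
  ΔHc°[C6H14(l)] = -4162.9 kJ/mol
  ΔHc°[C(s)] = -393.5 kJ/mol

With combustion enthalpies, reactants minus products:
= [6·(-393.5) + 2·(-4162.9)] − [2·(-1937.0) + 4·(-285.8) + 2·(-3267.4)]
= 865.2 kJ/mol

ΔH = 865.2 kJ/mol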